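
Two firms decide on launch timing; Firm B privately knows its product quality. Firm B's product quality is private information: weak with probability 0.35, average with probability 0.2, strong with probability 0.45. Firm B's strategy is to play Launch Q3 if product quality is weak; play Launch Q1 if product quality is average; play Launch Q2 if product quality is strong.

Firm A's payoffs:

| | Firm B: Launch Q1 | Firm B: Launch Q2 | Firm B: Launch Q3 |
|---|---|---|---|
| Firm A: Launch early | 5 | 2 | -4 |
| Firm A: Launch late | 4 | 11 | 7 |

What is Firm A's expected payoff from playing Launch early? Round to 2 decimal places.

E[Launch early] = 0.35·(-4) + 0.2·5 + 0.45·2 = (-1.4) + 1 + 0.9 = 0.5

0.50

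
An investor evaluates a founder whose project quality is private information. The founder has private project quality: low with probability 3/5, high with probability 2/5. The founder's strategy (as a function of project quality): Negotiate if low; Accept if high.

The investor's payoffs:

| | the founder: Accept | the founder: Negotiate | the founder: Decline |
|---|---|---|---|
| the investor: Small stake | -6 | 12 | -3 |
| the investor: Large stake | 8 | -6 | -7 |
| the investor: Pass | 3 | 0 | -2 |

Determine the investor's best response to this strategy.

Small stake

E[Small stake] = 3/5·(12) + 2/5·(-6) = 24/5
E[Large stake] = 3/5·(-6) + 2/5·(8) = -2/5
E[Pass] = 3/5·(0) + 2/5·(3) = 6/5
Best response: Small stake (24/5 is the largest).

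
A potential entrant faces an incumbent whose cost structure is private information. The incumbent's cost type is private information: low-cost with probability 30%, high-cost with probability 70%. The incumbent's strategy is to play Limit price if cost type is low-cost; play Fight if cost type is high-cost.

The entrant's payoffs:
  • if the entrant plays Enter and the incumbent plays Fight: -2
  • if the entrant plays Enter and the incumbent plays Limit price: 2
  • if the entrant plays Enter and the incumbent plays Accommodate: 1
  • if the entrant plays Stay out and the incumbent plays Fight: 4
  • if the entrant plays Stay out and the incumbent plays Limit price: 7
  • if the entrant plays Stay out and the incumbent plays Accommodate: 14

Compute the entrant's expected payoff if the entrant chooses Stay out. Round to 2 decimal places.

4.90

E[Stay out] = 0.3·7 + 0.7·4 = 2.1 + 2.8 = 4.9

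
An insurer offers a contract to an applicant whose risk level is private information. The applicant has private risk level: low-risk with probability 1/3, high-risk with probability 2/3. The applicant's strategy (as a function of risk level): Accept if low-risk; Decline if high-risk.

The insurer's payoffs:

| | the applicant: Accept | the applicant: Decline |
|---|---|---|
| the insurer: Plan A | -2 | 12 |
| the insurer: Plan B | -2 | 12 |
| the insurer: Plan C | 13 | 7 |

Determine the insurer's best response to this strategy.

Compute the insurer's expected payoff for each action, taking the expectation over the applicant's type.
E[Plan A] = 1/3·(-2) + 2/3·(12) = 22/3
E[Plan B] = 1/3·(-2) + 2/3·(12) = 22/3
E[Plan C] = 1/3·(13) + 2/3·(7) = 9
Best response: Plan C (9 is the largest).

Plan C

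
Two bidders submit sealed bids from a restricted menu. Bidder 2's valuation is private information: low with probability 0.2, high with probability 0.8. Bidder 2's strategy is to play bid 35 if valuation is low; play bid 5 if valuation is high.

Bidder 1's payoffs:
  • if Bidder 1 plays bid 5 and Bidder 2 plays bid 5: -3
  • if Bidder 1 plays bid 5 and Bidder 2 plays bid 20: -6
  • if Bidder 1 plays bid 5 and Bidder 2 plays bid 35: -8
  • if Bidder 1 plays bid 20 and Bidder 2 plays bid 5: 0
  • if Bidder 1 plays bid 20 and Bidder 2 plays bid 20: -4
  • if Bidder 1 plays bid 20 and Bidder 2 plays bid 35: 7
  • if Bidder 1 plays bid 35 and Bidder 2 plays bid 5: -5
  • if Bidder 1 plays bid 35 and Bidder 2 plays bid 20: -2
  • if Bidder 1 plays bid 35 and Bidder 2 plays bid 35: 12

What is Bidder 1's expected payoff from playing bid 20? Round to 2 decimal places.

E[bid 20] = 0.2·7 + 0.8·0 = 1.4 + 0 = 1.4

1.40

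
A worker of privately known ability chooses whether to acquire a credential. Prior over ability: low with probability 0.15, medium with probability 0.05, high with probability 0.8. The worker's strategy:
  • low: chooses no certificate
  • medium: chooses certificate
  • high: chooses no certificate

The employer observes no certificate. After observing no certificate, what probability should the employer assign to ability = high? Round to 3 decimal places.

0.842

Apply Bayes' rule using the sender's strategy as the likelihood.
P(no certificate) = 0.15·1 + 0.05·0 + 0.8·1 = 0.95
P(high | no certificate) = (0.8·1) / 0.95 = 0.8 / 0.95 = 0.842105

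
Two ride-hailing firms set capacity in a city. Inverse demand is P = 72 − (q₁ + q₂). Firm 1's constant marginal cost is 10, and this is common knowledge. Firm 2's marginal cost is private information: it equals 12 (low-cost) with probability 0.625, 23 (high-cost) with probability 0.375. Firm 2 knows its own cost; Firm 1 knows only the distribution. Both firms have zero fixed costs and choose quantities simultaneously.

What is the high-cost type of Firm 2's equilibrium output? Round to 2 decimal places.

Type-c best response for Firm 2: q₂(c) = (72 − c)/2 − q₁/2.
Firm 1 maximizes expected profit; its first-order condition is 72 − 2q₁ − E[q₂] − 10 = 0.
Substituting E[q₂] and solving: E[c₂] = 16.125, so q₁ = (72 − 2·10 + 16.125)/3 = 22.7083.
q₂(high-cost) = (72 − 23 − 22.7083)/2 = 13.1458.

13.15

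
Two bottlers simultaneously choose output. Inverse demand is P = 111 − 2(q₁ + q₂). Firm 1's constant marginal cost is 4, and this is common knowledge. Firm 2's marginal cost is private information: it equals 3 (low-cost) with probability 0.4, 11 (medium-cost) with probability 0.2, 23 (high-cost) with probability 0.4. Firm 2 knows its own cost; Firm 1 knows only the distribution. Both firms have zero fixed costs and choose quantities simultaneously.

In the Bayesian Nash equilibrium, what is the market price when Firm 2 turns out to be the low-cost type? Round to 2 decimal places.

Type-c best response for Firm 2: q₂(c) = (111 − c)/4 − q₁/2.
Firm 1 maximizes expected profit; its first-order condition is 111 − 4q₁ − 2E[q₂] − 4 = 0.
Substituting E[q₂] and solving: E[c₂] = 12.6, so q₁ = (111 − 2·4 + 12.6)/6 = 19.2667.
q₂(low-cost) = 17.3667, so P = 111 − 2·(19.2667 + 17.3667) = 37.7333.

37.73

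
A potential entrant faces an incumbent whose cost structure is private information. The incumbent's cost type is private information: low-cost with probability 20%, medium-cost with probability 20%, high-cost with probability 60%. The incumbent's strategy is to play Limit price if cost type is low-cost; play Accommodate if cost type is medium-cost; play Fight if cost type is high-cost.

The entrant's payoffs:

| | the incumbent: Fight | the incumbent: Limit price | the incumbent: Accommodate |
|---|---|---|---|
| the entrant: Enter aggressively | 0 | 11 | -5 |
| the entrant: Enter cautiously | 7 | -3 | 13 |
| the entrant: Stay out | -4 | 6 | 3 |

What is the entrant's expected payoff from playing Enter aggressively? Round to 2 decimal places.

E[Enter aggressively] = 0.2·11 + 0.2·(-5) + 0.6·0 = 2.2 + (-1) + 0 = 1.2

1.20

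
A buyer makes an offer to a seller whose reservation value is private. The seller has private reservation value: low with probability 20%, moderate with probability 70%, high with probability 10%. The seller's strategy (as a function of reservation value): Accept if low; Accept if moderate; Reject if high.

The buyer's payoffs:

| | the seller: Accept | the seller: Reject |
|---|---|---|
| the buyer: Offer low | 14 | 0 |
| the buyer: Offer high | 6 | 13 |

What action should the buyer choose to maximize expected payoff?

E[Offer low] = 0.2·(14) + 0.7·(14) + 0.1·(0) = 12.6
E[Offer high] = 0.2·(6) + 0.7·(6) + 0.1·(13) = 6.7
Best response: Offer low (12.6 is the largest).

Offer low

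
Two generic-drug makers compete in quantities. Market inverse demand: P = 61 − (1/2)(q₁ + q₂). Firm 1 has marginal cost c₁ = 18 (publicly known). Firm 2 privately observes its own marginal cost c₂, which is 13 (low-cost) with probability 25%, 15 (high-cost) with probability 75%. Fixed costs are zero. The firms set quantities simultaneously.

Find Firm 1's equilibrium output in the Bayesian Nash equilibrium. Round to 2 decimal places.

Firm 2 with cost c maximizes (61 − (1/2)(q₁+q₂) − c)·q₂, giving q₂(c) = (61 − c − (1/2)q₁).
E[c₂] = 0.25·13 + 0.75·15 = 14.5
Firm 1's FOC against E[q₂] yields q₁ = (61 − 2·18 + E[c₂])/(3/2) = (61 − 36 + 14.5)/(3/2) = 26.3333.

26.33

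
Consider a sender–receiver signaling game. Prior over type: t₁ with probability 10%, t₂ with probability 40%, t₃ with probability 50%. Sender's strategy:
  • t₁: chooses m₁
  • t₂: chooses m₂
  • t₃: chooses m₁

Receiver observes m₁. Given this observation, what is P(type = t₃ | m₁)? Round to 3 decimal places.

0.833

P(m₁) = 0.1·1 + 0.4·0 + 0.5·1 = 0.6
P(t₃ | m₁) = (0.5·1) / 0.6 = 0.5 / 0.6 = 0.833333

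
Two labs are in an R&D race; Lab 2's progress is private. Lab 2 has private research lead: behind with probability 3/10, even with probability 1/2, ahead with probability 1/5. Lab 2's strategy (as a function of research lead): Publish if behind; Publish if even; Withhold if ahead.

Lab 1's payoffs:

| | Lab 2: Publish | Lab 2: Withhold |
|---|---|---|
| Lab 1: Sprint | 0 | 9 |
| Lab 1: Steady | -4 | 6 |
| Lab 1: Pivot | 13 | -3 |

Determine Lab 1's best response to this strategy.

E[Sprint] = 3/10·(0) + 1/2·(0) + 1/5·(9) = 9/5
E[Steady] = 3/10·(-4) + 1/2·(-4) + 1/5·(6) = -2
E[Pivot] = 3/10·(13) + 1/2·(13) + 1/5·(-3) = 49/5
Best response: Pivot (49/5 is the largest).

Pivot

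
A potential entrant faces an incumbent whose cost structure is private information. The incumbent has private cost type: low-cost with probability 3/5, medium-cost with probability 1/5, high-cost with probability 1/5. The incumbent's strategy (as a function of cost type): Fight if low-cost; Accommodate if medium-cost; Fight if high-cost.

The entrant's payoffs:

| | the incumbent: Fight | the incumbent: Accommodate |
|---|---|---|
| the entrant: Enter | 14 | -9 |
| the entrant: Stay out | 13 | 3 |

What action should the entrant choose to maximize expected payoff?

Stay out

Compute the entrant's expected payoff for each action, taking the expectation over the incumbent's type.
E[Enter] = 3/5·(14) + 1/5·(-9) + 1/5·(14) = 47/5
E[Stay out] = 3/5·(13) + 1/5·(3) + 1/5·(13) = 11
Best response: Stay out (11 is the largest).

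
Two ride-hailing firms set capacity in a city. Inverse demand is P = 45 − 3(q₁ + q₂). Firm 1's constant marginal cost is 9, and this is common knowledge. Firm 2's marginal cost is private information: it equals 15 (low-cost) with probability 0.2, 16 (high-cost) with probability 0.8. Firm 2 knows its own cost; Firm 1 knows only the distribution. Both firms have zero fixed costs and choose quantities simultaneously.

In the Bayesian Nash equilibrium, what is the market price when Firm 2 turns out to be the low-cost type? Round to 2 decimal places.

22.87

Each type of Firm 2 best-responds to q₁; Firm 1 best-responds to the expected q₂ over Firm 2's types.
Firm 2 with cost c maximizes (45 − 3(q₁+q₂) − c)·q₂, giving q₂(c) = (45 − c − 3q₁)/6.
E[c₂] = 0.2·15 + 0.8·16 = 15.8
Firm 1's FOC against E[q₂] yields q₁ = (45 − 2·9 + E[c₂])/9 = (45 − 18 + 15.8)/9 = 4.75556.
q₂(low-cost) = 2.62222, so P = 45 − 3·(4.75556 + 2.62222) = 22.8667.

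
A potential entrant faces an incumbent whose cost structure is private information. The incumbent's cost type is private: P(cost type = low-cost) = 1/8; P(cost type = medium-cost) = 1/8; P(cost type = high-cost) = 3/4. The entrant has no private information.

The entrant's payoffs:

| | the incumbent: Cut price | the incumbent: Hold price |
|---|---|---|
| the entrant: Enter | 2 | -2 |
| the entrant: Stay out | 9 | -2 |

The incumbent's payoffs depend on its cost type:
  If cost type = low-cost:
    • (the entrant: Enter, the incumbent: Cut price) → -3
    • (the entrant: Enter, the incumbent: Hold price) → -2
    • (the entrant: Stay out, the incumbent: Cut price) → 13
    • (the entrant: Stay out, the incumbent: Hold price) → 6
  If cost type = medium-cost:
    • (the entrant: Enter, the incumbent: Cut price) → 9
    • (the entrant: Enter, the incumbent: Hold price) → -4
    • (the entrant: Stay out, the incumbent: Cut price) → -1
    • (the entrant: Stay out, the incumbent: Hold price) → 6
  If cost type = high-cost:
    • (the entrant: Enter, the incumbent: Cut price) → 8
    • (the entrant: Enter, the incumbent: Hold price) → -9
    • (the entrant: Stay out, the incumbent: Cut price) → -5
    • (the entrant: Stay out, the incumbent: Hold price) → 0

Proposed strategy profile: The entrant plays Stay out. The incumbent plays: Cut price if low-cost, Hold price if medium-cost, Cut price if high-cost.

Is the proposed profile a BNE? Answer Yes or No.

The entrant plays Stay out: E[Stay out] = 1/8·(9) + 1/8·(-2) + 3/4·(9) = 61/8; E[Enter] = 3/2. Best-responding. ✓
The incumbent (cost type low-cost), facing Stay out: Cut price gives 13, Hold price gives 6. Proposed Cut price is best. ✓
The incumbent (cost type medium-cost), facing Stay out: Cut price gives -1, Hold price gives 6. Proposed Hold price is best. ✓
The incumbent (cost type high-cost), facing Stay out: Cut price gives -5, Hold price gives 0. Proposed Cut price is not best — profitable deviation exists. ✗

No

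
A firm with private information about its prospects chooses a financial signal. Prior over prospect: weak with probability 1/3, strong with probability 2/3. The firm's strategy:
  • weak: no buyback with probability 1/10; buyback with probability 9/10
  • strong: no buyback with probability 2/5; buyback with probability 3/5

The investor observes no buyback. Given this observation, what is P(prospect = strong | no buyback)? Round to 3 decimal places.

Apply Bayes' rule using the sender's strategy as the likelihood.
P(no buyback) = (1/3)·(1/10) + (2/3)·(2/5) = 3/10
P(strong | no buyback) = ((2/3)·(2/5)) / (3/10) = (4/15) / (3/10) = 8/9

0.889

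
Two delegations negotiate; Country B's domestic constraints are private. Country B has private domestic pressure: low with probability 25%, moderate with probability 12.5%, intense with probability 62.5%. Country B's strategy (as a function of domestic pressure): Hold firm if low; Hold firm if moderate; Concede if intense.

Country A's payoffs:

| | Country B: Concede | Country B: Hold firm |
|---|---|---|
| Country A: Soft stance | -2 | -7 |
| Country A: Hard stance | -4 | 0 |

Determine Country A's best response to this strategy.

Hard stance

E[Soft stance] = 0.25·(-7) + 0.125·(-7) + 0.625·(-2) = -3.875
E[Hard stance] = 0.25·(0) + 0.125·(0) + 0.625·(-4) = -2.5
Best response: Hard stance (-2.5 is the largest).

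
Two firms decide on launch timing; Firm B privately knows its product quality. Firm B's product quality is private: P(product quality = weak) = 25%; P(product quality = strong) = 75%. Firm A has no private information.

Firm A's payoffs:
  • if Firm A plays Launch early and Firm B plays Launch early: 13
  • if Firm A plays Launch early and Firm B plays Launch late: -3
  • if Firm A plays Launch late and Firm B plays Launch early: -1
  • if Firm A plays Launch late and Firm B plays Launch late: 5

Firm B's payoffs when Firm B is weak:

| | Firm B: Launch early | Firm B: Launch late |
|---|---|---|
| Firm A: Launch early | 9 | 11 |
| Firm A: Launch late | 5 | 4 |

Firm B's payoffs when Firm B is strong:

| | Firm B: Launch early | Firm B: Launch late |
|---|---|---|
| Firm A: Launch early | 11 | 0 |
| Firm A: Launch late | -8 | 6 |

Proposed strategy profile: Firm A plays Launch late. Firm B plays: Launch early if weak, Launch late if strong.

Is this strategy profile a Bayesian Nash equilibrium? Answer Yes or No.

Firm A plays Launch late: E[Launch late] = 0.25·(-1) + 0.75·(5) = 3.5; E[Launch early] = 1. Best-responding. ✓
Firm B (product quality weak), facing Launch late: Launch early gives 5, Launch late gives 4. Proposed Launch early is best. ✓
Firm B (product quality strong), facing Launch late: Launch early gives -8, Launch late gives 6. Proposed Launch late is best. ✓

Yes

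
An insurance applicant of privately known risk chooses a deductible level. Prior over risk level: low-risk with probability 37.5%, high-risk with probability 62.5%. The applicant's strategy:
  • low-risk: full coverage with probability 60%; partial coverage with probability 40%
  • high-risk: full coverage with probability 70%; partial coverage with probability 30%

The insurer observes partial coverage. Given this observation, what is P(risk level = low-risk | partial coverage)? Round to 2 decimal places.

P(partial coverage) = 0.375·0.4 + 0.625·0.3 = 0.3375
P(low-risk | partial coverage) = (0.375·0.4) / 0.3375 = 0.15 / 0.3375 = 0.444444

0.44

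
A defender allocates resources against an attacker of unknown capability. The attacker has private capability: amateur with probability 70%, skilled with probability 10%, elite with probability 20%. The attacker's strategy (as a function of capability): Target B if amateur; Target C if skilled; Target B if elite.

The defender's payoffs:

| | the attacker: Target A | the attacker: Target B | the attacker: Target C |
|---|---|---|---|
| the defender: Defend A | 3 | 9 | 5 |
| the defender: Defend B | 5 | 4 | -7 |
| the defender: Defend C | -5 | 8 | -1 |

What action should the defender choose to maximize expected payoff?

E[Defend A] = 0.7·(9) + 0.1·(5) + 0.2·(9) = 8.6
E[Defend B] = 0.7·(4) + 0.1·(-7) + 0.2·(4) = 2.9
E[Defend C] = 0.7·(8) + 0.1·(-1) + 0.2·(8) = 7.1
Best response: Defend A (8.6 is the largest).

Defend A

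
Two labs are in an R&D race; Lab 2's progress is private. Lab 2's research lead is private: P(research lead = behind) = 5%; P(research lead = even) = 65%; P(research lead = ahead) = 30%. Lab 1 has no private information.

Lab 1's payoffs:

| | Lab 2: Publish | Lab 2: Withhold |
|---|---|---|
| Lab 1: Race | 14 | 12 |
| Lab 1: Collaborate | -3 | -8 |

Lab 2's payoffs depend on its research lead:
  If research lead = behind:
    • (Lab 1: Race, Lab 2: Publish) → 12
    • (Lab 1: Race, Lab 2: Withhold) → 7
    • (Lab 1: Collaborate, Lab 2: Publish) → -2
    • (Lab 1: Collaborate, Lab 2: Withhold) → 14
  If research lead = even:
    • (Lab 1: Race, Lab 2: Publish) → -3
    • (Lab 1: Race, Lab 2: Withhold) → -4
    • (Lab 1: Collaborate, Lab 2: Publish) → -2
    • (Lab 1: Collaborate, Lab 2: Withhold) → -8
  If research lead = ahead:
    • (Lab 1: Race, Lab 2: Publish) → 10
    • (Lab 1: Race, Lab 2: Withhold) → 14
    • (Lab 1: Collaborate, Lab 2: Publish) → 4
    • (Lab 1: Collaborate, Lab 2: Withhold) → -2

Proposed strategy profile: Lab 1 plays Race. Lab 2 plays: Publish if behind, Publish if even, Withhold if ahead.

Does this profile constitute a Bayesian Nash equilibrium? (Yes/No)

Yes

A profile is a BNE iff every type of every player is best-responding given beliefs about the other side.
Lab 1 plays Race: E[Race] = 0.05·(14) + 0.65·(14) + 0.3·(12) = 13.4; E[Collaborate] = -4.5. Best-responding. ✓
Lab 2 (research lead behind), facing Race: Publish gives 12, Withhold gives 7. Proposed Publish is best. ✓
Lab 2 (research lead even), facing Race: Publish gives -3, Withhold gives -4. Proposed Publish is best. ✓
Lab 2 (research lead ahead), facing Race: Publish gives 10, Withhold gives 14. Proposed Withhold is best. ✓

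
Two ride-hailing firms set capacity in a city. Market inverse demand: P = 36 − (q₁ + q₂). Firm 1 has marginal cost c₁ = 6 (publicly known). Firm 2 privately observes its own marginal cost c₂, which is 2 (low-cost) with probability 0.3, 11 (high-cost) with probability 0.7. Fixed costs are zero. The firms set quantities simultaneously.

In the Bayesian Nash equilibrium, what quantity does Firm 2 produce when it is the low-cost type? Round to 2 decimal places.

11.62

Each type of Firm 2 best-responds to q₁; Firm 1 best-responds to the expected q₂ over Firm 2's types.
Firm 2 with cost c maximizes (36 − (q₁+q₂) − c)·q₂, giving q₂(c) = (36 − c − q₁)/2.
E[c₂] = 0.3·2 + 0.7·11 = 8.3
Firm 1's FOC against E[q₂] yields q₁ = (36 − 2·6 + E[c₂])/3 = (36 − 12 + 8.3)/3 = 10.7667.
q₂(low-cost) = (36 − 2 − 10.7667)/2 = 11.6167.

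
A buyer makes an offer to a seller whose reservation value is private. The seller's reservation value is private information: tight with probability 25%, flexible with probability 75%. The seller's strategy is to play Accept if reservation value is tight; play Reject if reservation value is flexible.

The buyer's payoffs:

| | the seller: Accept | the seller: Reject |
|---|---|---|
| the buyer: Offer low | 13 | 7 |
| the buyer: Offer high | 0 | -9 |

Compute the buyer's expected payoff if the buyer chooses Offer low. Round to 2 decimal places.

8.50

E[Offer low] = 0.25·13 + 0.75·7 = 3.25 + 5.25 = 8.5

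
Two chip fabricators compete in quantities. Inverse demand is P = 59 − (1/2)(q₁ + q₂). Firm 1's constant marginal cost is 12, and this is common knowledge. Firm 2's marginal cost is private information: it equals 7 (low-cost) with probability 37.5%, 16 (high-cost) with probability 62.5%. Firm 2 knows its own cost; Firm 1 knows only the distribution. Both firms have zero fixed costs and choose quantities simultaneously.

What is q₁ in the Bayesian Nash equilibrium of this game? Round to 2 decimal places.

31.75

Type-c best response for Firm 2: q₂(c) = (59 − c) − q₁/2.
Firm 1 maximizes expected profit; its first-order condition is 59 − q₁ − (1/2)E[q₂] − 12 = 0.
Substituting E[q₂] and solving: E[c₂] = 12.625, so q₁ = (59 − 2·12 + 12.625)/(3/2) = 31.75.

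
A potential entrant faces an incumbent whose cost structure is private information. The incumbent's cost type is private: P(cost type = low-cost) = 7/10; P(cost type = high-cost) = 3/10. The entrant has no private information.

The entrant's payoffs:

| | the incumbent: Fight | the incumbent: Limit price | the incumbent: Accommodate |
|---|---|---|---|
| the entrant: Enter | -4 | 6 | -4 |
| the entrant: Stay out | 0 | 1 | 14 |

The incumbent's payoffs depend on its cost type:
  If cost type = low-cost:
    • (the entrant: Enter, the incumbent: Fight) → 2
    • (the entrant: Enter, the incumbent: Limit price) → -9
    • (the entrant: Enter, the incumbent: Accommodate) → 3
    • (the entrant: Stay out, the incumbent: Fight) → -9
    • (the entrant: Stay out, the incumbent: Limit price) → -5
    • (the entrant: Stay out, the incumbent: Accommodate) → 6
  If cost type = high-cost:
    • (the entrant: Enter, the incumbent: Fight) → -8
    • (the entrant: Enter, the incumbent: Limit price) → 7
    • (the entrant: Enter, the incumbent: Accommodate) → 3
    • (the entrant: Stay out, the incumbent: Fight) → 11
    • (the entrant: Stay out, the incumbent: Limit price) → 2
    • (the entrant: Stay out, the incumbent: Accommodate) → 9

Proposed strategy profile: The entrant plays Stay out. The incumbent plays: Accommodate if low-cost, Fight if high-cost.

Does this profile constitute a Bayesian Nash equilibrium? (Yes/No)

Yes

The entrant plays Stay out: E[Stay out] = 7/10·(14) + 3/10·(0) = 49/5; E[Enter] = -4. Best-responding. ✓
The incumbent (cost type low-cost), facing Stay out: Fight gives -9, Limit price gives -5, Accommodate gives 6. Proposed Accommodate is best. ✓
The incumbent (cost type high-cost), facing Stay out: Fight gives 11, Limit price gives 2, Accommodate gives 9. Proposed Fight is best. ✓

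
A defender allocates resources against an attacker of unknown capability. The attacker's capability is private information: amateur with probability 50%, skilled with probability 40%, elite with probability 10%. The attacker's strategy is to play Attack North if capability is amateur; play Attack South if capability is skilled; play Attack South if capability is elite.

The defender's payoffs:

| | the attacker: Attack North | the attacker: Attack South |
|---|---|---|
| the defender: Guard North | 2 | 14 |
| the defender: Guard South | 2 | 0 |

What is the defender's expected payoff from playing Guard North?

E[Guard North] = 0.5·2 + 0.4·14 + 0.1·14 = 1 + 5.6 + 1.4 = 8

8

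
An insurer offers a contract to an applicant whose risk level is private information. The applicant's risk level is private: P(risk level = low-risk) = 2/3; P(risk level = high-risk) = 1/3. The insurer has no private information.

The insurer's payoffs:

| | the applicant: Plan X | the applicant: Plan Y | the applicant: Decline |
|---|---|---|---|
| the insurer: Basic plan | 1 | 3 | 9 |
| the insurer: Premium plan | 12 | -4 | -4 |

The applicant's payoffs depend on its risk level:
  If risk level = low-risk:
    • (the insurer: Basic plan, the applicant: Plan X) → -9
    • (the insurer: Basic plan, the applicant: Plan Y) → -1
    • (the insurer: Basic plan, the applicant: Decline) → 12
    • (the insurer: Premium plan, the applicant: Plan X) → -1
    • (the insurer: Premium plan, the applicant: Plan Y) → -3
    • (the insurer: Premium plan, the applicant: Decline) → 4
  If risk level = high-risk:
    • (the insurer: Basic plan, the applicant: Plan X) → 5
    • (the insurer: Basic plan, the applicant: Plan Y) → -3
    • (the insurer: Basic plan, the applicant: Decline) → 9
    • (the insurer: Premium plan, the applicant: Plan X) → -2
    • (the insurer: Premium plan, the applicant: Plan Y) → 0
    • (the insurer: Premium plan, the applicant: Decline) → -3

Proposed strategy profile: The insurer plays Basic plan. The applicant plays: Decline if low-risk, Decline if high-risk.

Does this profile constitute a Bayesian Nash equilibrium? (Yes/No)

The insurer plays Basic plan: E[Basic plan] = 2/3·(9) + 1/3·(9) = 9; E[Premium plan] = -4. Best-responding. ✓
The applicant (risk level low-risk), facing Basic plan: Plan X gives -9, Plan Y gives -1, Decline gives 12. Proposed Decline is best. ✓
The applicant (risk level high-risk), facing Basic plan: Plan X gives 5, Plan Y gives -3, Decline gives 9. Proposed Decline is best. ✓

Yes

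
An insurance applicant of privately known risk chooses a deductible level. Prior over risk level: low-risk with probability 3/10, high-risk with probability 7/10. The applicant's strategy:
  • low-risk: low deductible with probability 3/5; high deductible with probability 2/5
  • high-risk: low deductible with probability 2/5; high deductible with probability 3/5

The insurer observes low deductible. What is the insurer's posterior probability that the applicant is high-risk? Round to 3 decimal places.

0.609

P(low deductible) = (3/10)·(3/5) + (7/10)·(2/5) = 23/50
P(high-risk | low deductible) = ((7/10)·(2/5)) / (23/50) = (7/25) / (23/50) = 14/23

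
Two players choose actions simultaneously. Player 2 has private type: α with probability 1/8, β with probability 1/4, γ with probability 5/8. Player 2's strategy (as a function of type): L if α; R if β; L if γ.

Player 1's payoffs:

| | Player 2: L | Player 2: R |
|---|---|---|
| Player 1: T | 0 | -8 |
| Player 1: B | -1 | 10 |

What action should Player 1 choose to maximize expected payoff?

Compute Player 1's expected payoff for each action, taking the expectation over Player 2's type.
E[T] = 1/8·(0) + 1/4·(-8) + 5/8·(0) = -2
E[B] = 1/8·(-1) + 1/4·(10) + 5/8·(-1) = 7/4
Best response: B (7/4 is the largest).

B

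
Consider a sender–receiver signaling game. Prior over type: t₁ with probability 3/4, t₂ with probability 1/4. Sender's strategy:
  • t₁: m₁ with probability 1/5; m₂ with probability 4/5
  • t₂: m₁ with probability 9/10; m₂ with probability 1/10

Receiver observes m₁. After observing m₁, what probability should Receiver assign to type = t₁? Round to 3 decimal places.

P(m₁) = (3/4)·(1/5) + (1/4)·(9/10) = 3/8
P(t₁ | m₁) = ((3/4)·(1/5)) / (3/8) = (3/20) / (3/8) = 2/5

0.400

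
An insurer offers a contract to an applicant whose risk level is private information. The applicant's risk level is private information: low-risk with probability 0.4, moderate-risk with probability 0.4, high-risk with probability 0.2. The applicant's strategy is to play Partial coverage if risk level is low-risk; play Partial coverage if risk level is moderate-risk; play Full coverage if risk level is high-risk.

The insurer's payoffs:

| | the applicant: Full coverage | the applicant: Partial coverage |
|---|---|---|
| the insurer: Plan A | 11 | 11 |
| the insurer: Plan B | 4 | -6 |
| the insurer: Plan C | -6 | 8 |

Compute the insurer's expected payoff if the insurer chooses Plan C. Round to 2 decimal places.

5.20

E[Plan C] = 0.4·8 + 0.4·8 + 0.2·(-6) = 3.2 + 3.2 + (-1.2) = 5.2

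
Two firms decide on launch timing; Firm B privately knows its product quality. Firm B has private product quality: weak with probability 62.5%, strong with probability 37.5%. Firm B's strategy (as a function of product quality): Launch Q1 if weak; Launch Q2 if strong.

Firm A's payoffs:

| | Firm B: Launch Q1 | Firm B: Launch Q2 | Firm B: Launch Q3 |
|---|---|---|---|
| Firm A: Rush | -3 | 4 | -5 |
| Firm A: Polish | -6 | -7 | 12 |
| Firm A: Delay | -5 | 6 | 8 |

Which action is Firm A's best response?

Compute Firm A's expected payoff for each action, taking the expectation over Firm B's type.
E[Rush] = 0.625·(-3) + 0.375·(4) = -0.375
E[Polish] = 0.625·(-6) + 0.375·(-7) = -6.375
E[Delay] = 0.625·(-5) + 0.375·(6) = -0.875
Best response: Rush (-0.375 is the largest).

Rush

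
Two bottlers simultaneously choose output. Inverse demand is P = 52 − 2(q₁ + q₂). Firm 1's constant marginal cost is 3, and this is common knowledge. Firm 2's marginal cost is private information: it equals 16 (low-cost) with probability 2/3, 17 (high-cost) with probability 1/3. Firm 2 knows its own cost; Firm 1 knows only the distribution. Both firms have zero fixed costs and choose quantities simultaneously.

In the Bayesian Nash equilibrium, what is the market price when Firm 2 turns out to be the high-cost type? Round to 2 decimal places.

24.11

Each type of Firm 2 best-responds to q₁; Firm 1 best-responds to the expected q₂ over Firm 2's types.
Firm 2 with cost c maximizes (52 − 2(q₁+q₂) − c)·q₂, giving q₂(c) = (52 − c − 2q₁)/4.
E[c₂] = 2/3·16 + 1/3·17 = 16.3333
Firm 1's FOC against E[q₂] yields q₁ = (52 − 2·3 + E[c₂])/6 = (52 − 6 + 16.3333)/6 = 10.3889.
q₂(high-cost) = 3.55556, so P = 52 − 2·(10.3889 + 3.55556) = 24.1111.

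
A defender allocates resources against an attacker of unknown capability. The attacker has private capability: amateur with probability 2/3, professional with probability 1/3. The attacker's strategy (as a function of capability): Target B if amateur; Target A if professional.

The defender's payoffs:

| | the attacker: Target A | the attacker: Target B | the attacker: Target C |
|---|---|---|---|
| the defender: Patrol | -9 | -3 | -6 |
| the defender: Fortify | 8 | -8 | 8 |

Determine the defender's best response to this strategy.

Compute the defender's expected payoff for each action, taking the expectation over the attacker's type.
E[Patrol] = 2/3·(-3) + 1/3·(-9) = -5
E[Fortify] = 2/3·(-8) + 1/3·(8) = -8/3
Best response: Fortify (-8/3 is the largest).

Fortify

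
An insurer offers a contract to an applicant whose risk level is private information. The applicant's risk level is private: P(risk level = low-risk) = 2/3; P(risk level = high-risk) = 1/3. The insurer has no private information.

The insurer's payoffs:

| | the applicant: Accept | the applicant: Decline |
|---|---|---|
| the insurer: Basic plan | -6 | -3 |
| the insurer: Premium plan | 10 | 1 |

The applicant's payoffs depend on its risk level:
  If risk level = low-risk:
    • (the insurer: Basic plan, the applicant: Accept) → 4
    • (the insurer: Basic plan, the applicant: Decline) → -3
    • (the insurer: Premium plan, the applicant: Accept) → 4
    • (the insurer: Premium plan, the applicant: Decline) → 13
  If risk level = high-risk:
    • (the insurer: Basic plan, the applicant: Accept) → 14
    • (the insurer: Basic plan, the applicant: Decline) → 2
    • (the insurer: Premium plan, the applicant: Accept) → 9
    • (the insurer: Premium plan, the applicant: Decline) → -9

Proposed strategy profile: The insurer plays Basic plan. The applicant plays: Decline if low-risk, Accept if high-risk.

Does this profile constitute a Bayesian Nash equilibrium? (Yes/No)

The insurer plays Basic plan: E[Basic plan] = 2/3·(-3) + 1/3·(-6) = -4; E[Premium plan] = 4. Not best-responding. ✗
The applicant (risk level low-risk), facing Basic plan: Accept gives 4, Decline gives -3. Proposed Decline is not best — profitable deviation exists. ✗
The applicant (risk level high-risk), facing Basic plan: Accept gives 14, Decline gives 2. Proposed Accept is best. ✓

No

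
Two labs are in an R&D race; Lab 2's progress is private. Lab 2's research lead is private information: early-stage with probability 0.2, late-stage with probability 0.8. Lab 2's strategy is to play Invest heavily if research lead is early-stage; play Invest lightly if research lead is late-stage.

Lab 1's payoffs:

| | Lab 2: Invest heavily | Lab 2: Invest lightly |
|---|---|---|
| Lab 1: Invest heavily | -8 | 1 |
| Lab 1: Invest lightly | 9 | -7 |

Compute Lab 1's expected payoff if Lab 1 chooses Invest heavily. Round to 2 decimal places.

E[Invest heavily] = 0.2·(-8) + 0.8·1 = (-1.6) + 0.8 = -0.8

-0.80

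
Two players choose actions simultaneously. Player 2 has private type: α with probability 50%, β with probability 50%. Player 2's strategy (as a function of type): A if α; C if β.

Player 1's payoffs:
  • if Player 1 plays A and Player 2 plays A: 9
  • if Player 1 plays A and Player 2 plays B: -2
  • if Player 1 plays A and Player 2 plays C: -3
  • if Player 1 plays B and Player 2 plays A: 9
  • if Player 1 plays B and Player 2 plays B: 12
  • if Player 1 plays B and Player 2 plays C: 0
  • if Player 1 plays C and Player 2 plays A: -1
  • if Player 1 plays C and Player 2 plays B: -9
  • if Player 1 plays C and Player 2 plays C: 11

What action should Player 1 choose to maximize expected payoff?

C

Compute Player 1's expected payoff for each action, taking the expectation over Player 2's type.
E[A] = 0.5·(9) + 0.5·(-3) = 3
E[B] = 0.5·(9) + 0.5·(0) = 4.5
E[C] = 0.5·(-1) + 0.5·(11) = 5
Best response: C (5 is the largest).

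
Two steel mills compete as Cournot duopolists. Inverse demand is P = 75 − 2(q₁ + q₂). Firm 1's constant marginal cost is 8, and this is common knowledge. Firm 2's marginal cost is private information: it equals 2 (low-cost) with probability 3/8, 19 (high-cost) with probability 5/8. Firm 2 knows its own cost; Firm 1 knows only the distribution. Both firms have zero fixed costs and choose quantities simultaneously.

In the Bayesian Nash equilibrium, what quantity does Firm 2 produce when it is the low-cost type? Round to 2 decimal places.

Type-c best response for Firm 2: q₂(c) = (75 − c)/4 − q₁/2.
Firm 1 maximizes expected profit; its first-order condition is 75 − 4q₁ − 2E[q₂] − 8 = 0.
Substituting E[q₂] and solving: E[c₂] = 12.625, so q₁ = (75 − 2·8 + 12.625)/6 = 11.9375.
q₂(low-cost) = (75 − 2 − 2·11.9375)/4 = 12.2812.

12.28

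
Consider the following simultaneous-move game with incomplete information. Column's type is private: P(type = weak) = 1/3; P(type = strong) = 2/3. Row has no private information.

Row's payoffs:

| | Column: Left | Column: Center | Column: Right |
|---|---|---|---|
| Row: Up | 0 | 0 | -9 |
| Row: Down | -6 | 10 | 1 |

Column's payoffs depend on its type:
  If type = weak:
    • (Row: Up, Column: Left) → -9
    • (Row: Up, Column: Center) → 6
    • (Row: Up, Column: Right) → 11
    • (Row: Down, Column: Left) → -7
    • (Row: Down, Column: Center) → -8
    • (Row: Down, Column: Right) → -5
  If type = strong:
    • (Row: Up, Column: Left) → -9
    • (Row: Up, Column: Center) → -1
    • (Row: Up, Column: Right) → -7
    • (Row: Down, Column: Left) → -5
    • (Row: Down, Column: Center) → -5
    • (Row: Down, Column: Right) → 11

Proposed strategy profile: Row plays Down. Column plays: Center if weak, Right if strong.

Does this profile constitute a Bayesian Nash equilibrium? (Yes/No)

A profile is a BNE iff every type of every player is best-responding given beliefs about the other side.
Row plays Down: E[Down] = 1/3·(10) + 2/3·(1) = 4; E[Up] = -6. Best-responding. ✓
Column (type weak), facing Down: Left gives -7, Center gives -8, Right gives -5. Proposed Center is not best — profitable deviation exists. ✗
Column (type strong), facing Down: Left gives -5, Center gives -5, Right gives 11. Proposed Right is best. ✓

No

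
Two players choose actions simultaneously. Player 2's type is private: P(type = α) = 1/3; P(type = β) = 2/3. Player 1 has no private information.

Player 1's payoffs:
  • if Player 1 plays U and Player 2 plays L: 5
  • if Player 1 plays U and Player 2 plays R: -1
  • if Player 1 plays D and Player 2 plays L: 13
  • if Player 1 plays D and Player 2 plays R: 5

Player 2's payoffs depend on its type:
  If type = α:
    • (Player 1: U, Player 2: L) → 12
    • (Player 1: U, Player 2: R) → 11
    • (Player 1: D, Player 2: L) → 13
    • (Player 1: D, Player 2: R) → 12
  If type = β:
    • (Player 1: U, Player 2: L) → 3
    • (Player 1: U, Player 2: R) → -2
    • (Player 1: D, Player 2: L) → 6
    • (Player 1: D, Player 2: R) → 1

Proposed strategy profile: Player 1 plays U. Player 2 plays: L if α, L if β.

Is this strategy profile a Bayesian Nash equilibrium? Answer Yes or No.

No

Player 1 plays U: E[U] = 1/3·(5) + 2/3·(5) = 5; E[D] = 13. Not best-responding. ✗
Player 2 (type α), facing U: L gives 12, R gives 11. Proposed L is best. ✓
Player 2 (type β), facing U: L gives 3, R gives -2. Proposed L is best. ✓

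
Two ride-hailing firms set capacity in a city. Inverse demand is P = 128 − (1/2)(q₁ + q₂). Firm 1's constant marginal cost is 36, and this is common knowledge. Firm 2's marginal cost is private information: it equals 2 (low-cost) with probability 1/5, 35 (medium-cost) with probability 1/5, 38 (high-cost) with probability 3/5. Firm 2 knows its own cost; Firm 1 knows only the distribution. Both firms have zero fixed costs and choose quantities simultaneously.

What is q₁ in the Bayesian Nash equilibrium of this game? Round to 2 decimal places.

57.47

Type-c best response for Firm 2: q₂(c) = (128 − c) − q₁/2.
Firm 1 maximizes expected profit; its first-order condition is 128 − q₁ − (1/2)E[q₂] − 36 = 0.
Substituting E[q₂] and solving: E[c₂] = 30.2, so q₁ = (128 − 2·36 + 30.2)/(3/2) = 57.4667.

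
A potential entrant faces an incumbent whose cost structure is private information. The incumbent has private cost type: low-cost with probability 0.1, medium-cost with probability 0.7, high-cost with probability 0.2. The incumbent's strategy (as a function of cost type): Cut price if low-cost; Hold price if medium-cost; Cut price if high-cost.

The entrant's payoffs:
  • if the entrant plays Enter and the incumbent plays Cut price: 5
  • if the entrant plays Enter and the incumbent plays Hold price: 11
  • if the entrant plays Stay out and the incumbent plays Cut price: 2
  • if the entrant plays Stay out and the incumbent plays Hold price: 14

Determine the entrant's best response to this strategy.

E[Enter] = 0.1·(5) + 0.7·(11) + 0.2·(5) = 9.2
E[Stay out] = 0.1·(2) + 0.7·(14) + 0.2·(2) = 10.4
Best response: Stay out (10.4 is the largest).

Stay out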